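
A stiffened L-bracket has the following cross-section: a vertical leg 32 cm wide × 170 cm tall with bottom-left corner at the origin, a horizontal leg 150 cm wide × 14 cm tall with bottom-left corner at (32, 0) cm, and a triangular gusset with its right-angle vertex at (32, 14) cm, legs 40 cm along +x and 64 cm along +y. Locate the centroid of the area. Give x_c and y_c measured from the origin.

x_c = 41.92 cm, y_c = 59.22 cm

vertical leg: A = 32 × 170 = 5440.00, centroid at (16.00, 85.00).
horizontal leg: A = 150 × 14 = 2100.00, centroid at (107.00, 7.00).
gusset: A = ½·40·64 = 1280.00, centroid at (45.33, 35.33).
ΣA = 8820.00 cm², ΣAx_c = 369766.67 cm³, ΣAy_c = 522326.67 cm³.
x_c = 369766.67/8820.00 = 41.92 cm; y_c = 522326.67/8820.00 = 59.22 cm.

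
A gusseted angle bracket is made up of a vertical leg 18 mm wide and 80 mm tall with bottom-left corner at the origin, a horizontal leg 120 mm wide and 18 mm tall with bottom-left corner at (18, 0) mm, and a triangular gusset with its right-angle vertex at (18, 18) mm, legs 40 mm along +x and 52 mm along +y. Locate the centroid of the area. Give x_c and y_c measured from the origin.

vertical leg: A = 18 × 80 = 1440.00, centroid at (9.00, 40.00).
horizontal leg: A = 120 × 18 = 2160.00, centroid at (78.00, 9.00).
gusset: A = ½·40·52 = 1040.00, centroid at (31.33, 35.33).
ΣA = 4640.00 mm², ΣAx_c = 214026.67 mm³, ΣAy_c = 113786.67 mm³.
x_c = 214026.67/4640.00 = 46.13 mm; y_c = 113786.67/4640.00 = 24.52 mm.

x_c = 46.13 mm, y_c = 24.52 mm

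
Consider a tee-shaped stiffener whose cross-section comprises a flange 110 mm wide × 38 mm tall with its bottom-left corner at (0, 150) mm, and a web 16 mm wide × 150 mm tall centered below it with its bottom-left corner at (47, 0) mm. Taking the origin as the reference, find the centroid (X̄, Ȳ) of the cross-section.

Part | A | x̄ᵢ | ȳᵢ | A·x̄ᵢ | A·ȳᵢ
web | 2400.00 | 55.00 | 75.00 | 132000.00 | 180000.00
flange | 4180.00 | 55.00 | 169.00 | 229900.00 | 706420.00
Σ | 6580.00 |  |  | 361900.00 | 886420.00
X̄ = 361900.00 / 6580.00 = 55.00 mm
Ȳ = 886420.00 / 6580.00 = 134.71 mm

X̄ = 55.00 mm, Ȳ = 134.71 mm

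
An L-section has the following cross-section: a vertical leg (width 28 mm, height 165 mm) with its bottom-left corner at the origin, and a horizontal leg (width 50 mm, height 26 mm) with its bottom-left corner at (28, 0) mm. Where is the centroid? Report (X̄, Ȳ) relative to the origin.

X̄ = 22.56 mm, Ȳ = 67.24 mm

Part | A | x̄ᵢ | ȳᵢ | A·x̄ᵢ | A·ȳᵢ
vertical leg | 4620.00 | 14.00 | 82.50 | 64680.00 | 381150.00
horizontal leg | 1300.00 | 53.00 | 13.00 | 68900.00 | 16900.00
Σ | 5920.00 |  |  | 133580.00 | 398050.00
X̄ = 133580.00 / 5920.00 = 22.56 mm
Ȳ = 398050.00 / 5920.00 = 67.24 mm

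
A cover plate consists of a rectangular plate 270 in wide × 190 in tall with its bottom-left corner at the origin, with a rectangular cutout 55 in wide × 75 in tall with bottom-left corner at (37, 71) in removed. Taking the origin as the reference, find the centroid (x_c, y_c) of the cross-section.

plate: A = 270 × 190 = 51300.00, centroid at (135.00, 95.00).
hole: A = −(55 × 75) = -4125.00, centroid at (64.50, 108.50).
ΣA = 47175.00 in²
ΣAx_c = (51300.00)(135.00) + (-4125.00)(64.50) = 6659437.50 in³
ΣAy_c = (51300.00)(95.00) + (-4125.00)(108.50) = 4425937.50 in³
x_c = 6659437.50 / 47175.00 = 141.16 in
y_c = 4425937.50 / 47175.00 = 93.82 in

x_c = 141.16 in, y_c = 93.82 in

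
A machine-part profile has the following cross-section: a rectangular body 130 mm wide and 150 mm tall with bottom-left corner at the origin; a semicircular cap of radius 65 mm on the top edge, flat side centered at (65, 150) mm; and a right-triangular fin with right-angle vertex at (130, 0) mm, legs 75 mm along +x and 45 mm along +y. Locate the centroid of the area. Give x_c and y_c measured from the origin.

rectangular body: A = 130 × 150 = 19500.00, centroid at (65.00, 75.00).
semicircular top: A = ½π·65² = 6636.61, centroid at (65.00, 177.59).
triangular fin: A = ½·75·45 = 1687.50, centroid at (155.00, 15.00).
ΣA = 27824.11 mm², ΣAx_c = 1960442.44 mm³, ΣAy_c = 2666388.01 mm³.
x_c = 1960442.44/27824.11 = 70.46 mm; y_c = 2666388.01/27824.11 = 95.83 mm.

x_c = 70.46 mm, y_c = 95.83 mm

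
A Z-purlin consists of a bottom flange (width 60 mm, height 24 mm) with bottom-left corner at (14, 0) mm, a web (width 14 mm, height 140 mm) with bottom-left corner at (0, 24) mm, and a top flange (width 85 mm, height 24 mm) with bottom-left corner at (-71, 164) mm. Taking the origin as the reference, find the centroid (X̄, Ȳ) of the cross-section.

bottom flange: A = 60 × 24 = 1440.00, centroid at (44.00, 12.00).
web: A = 14 × 140 = 1960.00, centroid at (7.00, 94.00).
top flange: A = 85 × 24 = 2040.00, centroid at (-28.50, 176.00).
ΣA = 5440.00 mm², ΣAX̄ = 18940.00 mm³, ΣAȲ = 560560.00 mm³.
X̄ = 18940.00/5440.00 = 3.48 mm; Ȳ = 560560.00/5440.00 = 103.04 mm.

X̄ = 3.48 mm, Ȳ = 103.04 mm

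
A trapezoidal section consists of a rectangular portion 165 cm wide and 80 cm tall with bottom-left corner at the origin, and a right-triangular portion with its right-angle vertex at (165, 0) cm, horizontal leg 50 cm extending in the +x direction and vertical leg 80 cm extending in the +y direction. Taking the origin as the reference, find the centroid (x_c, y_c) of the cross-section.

Part | A | x̄ᵢ | ȳᵢ | A·x̄ᵢ | A·ȳᵢ
rectangular portion | 13200.00 | 82.50 | 40.00 | 1089000.00 | 528000.00
triangular portion | 2000.00 | 181.67 | 26.67 | 363333.33 | 53333.33
Σ | 15200.00 |  |  | 1452333.33 | 581333.33
x_c = 1452333.33 / 15200.00 = 95.55 cm
y_c = 581333.33 / 15200.00 = 38.25 cm

x_c = 95.55 cm, y_c = 38.25 cm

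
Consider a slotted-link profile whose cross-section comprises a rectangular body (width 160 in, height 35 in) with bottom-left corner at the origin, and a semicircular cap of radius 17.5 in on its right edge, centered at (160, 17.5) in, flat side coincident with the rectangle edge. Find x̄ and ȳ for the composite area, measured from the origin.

rectangular body: A = 160 × 35 = 5600.00, centroid at (80.00, 17.50).
semicircular end: A = ½π·17.5² = 481.06, centroid at (167.43, 17.50).
ΣA = 6081.06 in²
ΣAx̄ = (5600.00)(80.00) + (481.06)(167.43) = 528541.94 in³
ΣAȳ = (5600.00)(17.50) + (481.06)(17.50) = 106418.49 in³
x̄ = 528541.94 / 6081.06 = 86.92 in
ȳ = 106418.49 / 6081.06 = 17.50 in

x̄ = 86.92 in, ȳ = 17.50 in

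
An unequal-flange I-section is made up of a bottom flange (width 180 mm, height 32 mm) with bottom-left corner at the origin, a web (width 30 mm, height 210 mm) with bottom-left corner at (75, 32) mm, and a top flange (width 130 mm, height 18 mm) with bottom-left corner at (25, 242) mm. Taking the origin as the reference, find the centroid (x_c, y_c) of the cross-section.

x_c = 90.00 mm, y_c = 107.12 mm

Part | A | x̄ᵢ | ȳᵢ | A·x̄ᵢ | A·ȳᵢ
bottom flange | 5760.00 | 90.00 | 16.00 | 518400.00 | 92160.00
web | 6300.00 | 90.00 | 137.00 | 567000.00 | 863100.00
top flange | 2340.00 | 90.00 | 251.00 | 210600.00 | 587340.00
Σ | 14400.00 |  |  | 1296000.00 | 1542600.00
x_c = 1296000.00 / 14400.00 = 90.00 mm
y_c = 1542600.00 / 14400.00 = 107.12 mm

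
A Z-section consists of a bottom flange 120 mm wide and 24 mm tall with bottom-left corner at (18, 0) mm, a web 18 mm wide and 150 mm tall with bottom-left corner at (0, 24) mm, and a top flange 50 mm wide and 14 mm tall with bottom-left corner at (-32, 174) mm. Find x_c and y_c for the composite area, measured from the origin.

x_c = 38.86 mm, y_c = 68.24 mm

bottom flange: A = 120 × 24 = 2880.00, centroid at (78.00, 12.00).
web: A = 18 × 150 = 2700.00, centroid at (9.00, 99.00).
top flange: A = 50 × 14 = 700.00, centroid at (-7.00, 181.00).
ΣA = 6280.00 mm², ΣAx_c = 244040.00 mm³, ΣAy_c = 428560.00 mm³.
x_c = 244040.00/6280.00 = 38.86 mm; y_c = 428560.00/6280.00 = 68.24 mm.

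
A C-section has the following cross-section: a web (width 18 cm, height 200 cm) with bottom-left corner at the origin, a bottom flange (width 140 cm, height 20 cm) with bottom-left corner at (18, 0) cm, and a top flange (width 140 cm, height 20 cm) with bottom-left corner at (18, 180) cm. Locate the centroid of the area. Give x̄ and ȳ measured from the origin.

web: A = 18 × 200 = 3600.00, centroid at (9.00, 100.00).
bottom flange: A = 140 × 20 = 2800.00, centroid at (88.00, 10.00).
top flange: A = 140 × 20 = 2800.00, centroid at (88.00, 190.00).
ΣA = 9200.00 cm²
ΣAx̄ = (3600.00)(9.00) + (2800.00)(88.00) + (2800.00)(88.00) = 525200.00 cm³
ΣAȳ = (3600.00)(100.00) + (2800.00)(10.00) + (2800.00)(190.00) = 920000.00 cm³
x̄ = 525200.00 / 9200.00 = 57.09 cm
ȳ = 920000.00 / 9200.00 = 100.00 cm

x̄ = 57.09 cm, ȳ = 100.00 cm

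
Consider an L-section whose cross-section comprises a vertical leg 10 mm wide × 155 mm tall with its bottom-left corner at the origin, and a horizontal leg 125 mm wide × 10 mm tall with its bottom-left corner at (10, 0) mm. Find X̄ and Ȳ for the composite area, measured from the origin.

X̄ = 35.13 mm, Ȳ = 45.13 mm

vertical leg: A = 10 × 155 = 1550.00, centroid at (5.00, 77.50).
horizontal leg: A = 125 × 10 = 1250.00, centroid at (72.50, 5.00).
ΣA = 2800.00 mm², ΣAX̄ = 98375.00 mm³, ΣAȲ = 126375.00 mm³.
X̄ = 98375.00/2800.00 = 35.13 mm; Ȳ = 126375.00/2800.00 = 45.13 mm.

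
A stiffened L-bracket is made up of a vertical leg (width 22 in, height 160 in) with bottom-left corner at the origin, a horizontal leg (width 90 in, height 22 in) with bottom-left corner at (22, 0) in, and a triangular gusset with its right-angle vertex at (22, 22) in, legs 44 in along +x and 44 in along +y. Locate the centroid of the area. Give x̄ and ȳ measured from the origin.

x̄ = 31.98 in, ȳ = 52.39 in

vertical leg: A = 22 × 160 = 3520.00, centroid at (11.00, 80.00).
horizontal leg: A = 90 × 22 = 1980.00, centroid at (67.00, 11.00).
gusset: A = ½·44·44 = 968.00, centroid at (36.67, 36.67).
ΣA = 6468.00 in²
ΣAx̄ = (3520.00)(11.00) + (1980.00)(67.00) + (968.00)(36.67) = 206873.33 in³
ΣAȳ = (3520.00)(80.00) + (1980.00)(11.00) + (968.00)(36.67) = 338873.33 in³
x̄ = 206873.33 / 6468.00 = 31.98 in
ȳ = 338873.33 / 6468.00 = 52.39 in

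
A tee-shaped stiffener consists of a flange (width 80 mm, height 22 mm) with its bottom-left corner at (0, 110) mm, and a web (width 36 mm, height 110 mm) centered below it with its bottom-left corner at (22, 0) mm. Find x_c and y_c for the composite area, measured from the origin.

Part | A | x̄ᵢ | ȳᵢ | A·x̄ᵢ | A·ȳᵢ
web | 3960.00 | 40.00 | 55.00 | 158400.00 | 217800.00
flange | 1760.00 | 40.00 | 121.00 | 70400.00 | 212960.00
Σ | 5720.00 |  |  | 228800.00 | 430760.00
x_c = 228800.00 / 5720.00 = 40.00 mm
y_c = 430760.00 / 5720.00 = 75.31 mm

x_c = 40.00 mm, y_c = 75.31 mm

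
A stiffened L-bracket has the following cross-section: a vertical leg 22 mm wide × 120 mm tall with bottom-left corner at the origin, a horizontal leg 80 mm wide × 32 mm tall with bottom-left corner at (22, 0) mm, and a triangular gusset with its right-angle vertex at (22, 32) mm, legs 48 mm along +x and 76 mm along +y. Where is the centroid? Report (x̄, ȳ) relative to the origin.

Part | A | x̄ᵢ | ȳᵢ | A·x̄ᵢ | A·ȳᵢ
vertical leg | 2640.00 | 11.00 | 60.00 | 29040.00 | 158400.00
horizontal leg | 2560.00 | 62.00 | 16.00 | 158720.00 | 40960.00
gusset | 1824.00 | 38.00 | 57.33 | 69312.00 | 104576.00
Σ | 7024.00 |  |  | 257072.00 | 303936.00
x̄ = 257072.00 / 7024.00 = 36.60 mm
ȳ = 303936.00 / 7024.00 = 43.27 mm

x̄ = 36.60 mm, ȳ = 43.27 mm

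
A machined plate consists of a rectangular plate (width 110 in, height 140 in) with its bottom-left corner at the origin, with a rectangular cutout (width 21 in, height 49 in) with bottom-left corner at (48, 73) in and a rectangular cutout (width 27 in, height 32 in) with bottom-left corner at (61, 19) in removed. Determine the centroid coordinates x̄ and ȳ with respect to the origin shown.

plate: A = 110 × 140 = 15400.00, centroid at (55.00, 70.00).
hole 1: A = −(21 × 49) = -1029.00, centroid at (58.50, 97.50).
hole 2: A = −(27 × 32) = -864.00, centroid at (74.50, 35.00).
ΣA = 13507.00 in²
ΣAx̄ = (15400.00)(55.00) + (-1029.00)(58.50) + (-864.00)(74.50) = 722435.50 in³
ΣAȳ = (15400.00)(70.00) + (-1029.00)(97.50) + (-864.00)(35.00) = 947432.50 in³
x̄ = 722435.50 / 13507.00 = 53.49 in
ȳ = 947432.50 / 13507.00 = 70.14 in

x̄ = 53.49 in, ȳ = 70.14 in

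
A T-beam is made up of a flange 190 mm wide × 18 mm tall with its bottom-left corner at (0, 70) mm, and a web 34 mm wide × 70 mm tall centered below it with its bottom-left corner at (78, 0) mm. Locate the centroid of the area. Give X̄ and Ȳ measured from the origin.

X̄ = 95.00 mm, Ȳ = 60.94 mm

web: A = 34 × 70 = 2380.00, centroid at (95.00, 35.00).
flange: A = 190 × 18 = 3420.00, centroid at (95.00, 79.00).
ΣA = 5800.00 mm²
ΣAX̄ = (2380.00)(95.00) + (3420.00)(95.00) = 551000.00 mm³
ΣAȲ = (2380.00)(35.00) + (3420.00)(79.00) = 353480.00 mm³
X̄ = 551000.00 / 5800.00 = 95.00 mm
Ȳ = 353480.00 / 5800.00 = 60.94 mm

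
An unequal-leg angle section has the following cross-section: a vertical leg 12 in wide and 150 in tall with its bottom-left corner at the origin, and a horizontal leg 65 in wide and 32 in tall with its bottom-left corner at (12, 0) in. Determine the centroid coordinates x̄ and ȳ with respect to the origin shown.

x̄ = 26.64 in, ȳ = 43.37 in

vertical leg: A = 12 × 150 = 1800.00, centroid at (6.00, 75.00).
horizontal leg: A = 65 × 32 = 2080.00, centroid at (44.50, 16.00).
ΣA = 3880.00 in², ΣAx̄ = 103360.00 in³, ΣAȳ = 168280.00 in³.
x̄ = 103360.00/3880.00 = 26.64 in; ȳ = 168280.00/3880.00 = 43.37 in.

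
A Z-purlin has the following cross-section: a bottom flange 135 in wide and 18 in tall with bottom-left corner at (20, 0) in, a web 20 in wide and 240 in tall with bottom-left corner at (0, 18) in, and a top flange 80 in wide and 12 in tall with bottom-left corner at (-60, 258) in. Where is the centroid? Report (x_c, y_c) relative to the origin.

x_c = 29.48 in, y_c = 114.49 in

Part | A | x̄ᵢ | ȳᵢ | A·x̄ᵢ | A·ȳᵢ
bottom flange | 2430.00 | 87.50 | 9.00 | 212625.00 | 21870.00
web | 4800.00 | 10.00 | 138.00 | 48000.00 | 662400.00
top flange | 960.00 | -20.00 | 264.00 | -19200.00 | 253440.00
Σ | 8190.00 |  |  | 241425.00 | 937710.00
x_c = 241425.00 / 8190.00 = 29.48 in
y_c = 937710.00 / 8190.00 = 114.49 in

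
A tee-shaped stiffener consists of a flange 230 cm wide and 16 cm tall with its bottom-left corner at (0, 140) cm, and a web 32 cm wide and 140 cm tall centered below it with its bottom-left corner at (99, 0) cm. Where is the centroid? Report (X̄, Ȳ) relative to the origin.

X̄ = 115.00 cm, Ȳ = 105.18 cm

web: A = 32 × 140 = 4480.00, centroid at (115.00, 70.00).
flange: A = 230 × 16 = 3680.00, centroid at (115.00, 148.00).
ΣA = 8160.00 cm², ΣAX̄ = 938400.00 cm³, ΣAȲ = 858240.00 cm³.
X̄ = 938400.00/8160.00 = 115.00 cm; Ȳ = 858240.00/8160.00 = 105.18 cm.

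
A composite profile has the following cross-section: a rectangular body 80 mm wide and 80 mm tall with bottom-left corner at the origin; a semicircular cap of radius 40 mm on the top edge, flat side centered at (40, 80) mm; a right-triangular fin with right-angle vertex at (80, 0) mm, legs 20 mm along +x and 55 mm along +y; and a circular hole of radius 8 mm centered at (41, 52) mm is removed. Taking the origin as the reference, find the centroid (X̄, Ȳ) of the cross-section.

rectangular body: A = 80 × 80 = 6400.00, centroid at (40.00, 40.00).
semicircular top: A = ½π·40² = 2513.27, centroid at (40.00, 96.98).
triangular fin: A = ½·20·55 = 550.00, centroid at (86.67, 18.33).
hole: A = −π·8² = -201.06, centroid at (41.00, 52.00).
ΣA = 9262.21 mm²
ΣAX̄ = (6400.00)(40.00) + (2513.27)(40.00) + (550.00)(86.67) + (-201.06)(41.00) = 395954.09 mm³
ΣAȲ = (6400.00)(40.00) + (2513.27)(96.98) + (550.00)(18.33) + (-201.06)(52.00) = 499356.71 mm³
X̄ = 395954.09 / 9262.21 = 42.75 mm
Ȳ = 499356.71 / 9262.21 = 53.91 mm

X̄ = 42.75 mm, Ȳ = 53.91 mm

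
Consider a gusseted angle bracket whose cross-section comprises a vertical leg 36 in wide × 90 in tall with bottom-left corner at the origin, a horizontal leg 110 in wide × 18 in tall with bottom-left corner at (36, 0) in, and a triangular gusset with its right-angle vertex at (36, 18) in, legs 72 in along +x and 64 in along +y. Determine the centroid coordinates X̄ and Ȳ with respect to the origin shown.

Part | A | x̄ᵢ | ȳᵢ | A·x̄ᵢ | A·ȳᵢ
vertical leg | 3240.00 | 18.00 | 45.00 | 58320.00 | 145800.00
horizontal leg | 1980.00 | 91.00 | 9.00 | 180180.00 | 17820.00
gusset | 2304.00 | 60.00 | 39.33 | 138240.00 | 90624.00
Σ | 7524.00 |  |  | 376740.00 | 254244.00
X̄ = 376740.00 / 7524.00 = 50.07 in
Ȳ = 254244.00 / 7524.00 = 33.79 in

X̄ = 50.07 in, Ȳ = 33.79 in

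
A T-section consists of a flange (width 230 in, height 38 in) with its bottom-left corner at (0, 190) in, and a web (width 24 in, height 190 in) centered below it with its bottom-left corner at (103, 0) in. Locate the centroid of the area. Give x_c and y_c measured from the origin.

web: A = 24 × 190 = 4560.00, centroid at (115.00, 95.00).
flange: A = 230 × 38 = 8740.00, centroid at (115.00, 209.00).
ΣA = 13300.00 in²
ΣAx_c = (4560.00)(115.00) + (8740.00)(115.00) = 1529500.00 in³
ΣAy_c = (4560.00)(95.00) + (8740.00)(209.00) = 2259860.00 in³
x_c = 1529500.00 / 13300.00 = 115.00 in
y_c = 2259860.00 / 13300.00 = 169.91 in

x_c = 115.00 in, y_c = 169.91 in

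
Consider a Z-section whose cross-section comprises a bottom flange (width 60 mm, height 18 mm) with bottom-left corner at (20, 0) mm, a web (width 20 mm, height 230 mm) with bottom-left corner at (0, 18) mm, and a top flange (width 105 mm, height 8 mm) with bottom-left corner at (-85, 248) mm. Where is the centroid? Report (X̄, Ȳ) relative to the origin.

X̄ = 11.15 mm, Ȳ = 127.79 mm

Part | A | x̄ᵢ | ȳᵢ | A·x̄ᵢ | A·ȳᵢ
bottom flange | 1080.00 | 50.00 | 9.00 | 54000.00 | 9720.00
web | 4600.00 | 10.00 | 133.00 | 46000.00 | 611800.00
top flange | 840.00 | -32.50 | 252.00 | -27300.00 | 211680.00
Σ | 6520.00 |  |  | 72700.00 | 833200.00
X̄ = 72700.00 / 6520.00 = 11.15 mm
Ȳ = 833200.00 / 6520.00 = 127.79 mm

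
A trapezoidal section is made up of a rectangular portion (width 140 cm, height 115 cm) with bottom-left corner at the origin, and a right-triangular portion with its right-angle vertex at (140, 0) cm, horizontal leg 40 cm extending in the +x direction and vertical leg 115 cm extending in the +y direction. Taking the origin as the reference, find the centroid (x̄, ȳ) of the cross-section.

x̄ = 80.42 cm, ȳ = 55.10 cm

rectangular portion: A = 140 × 115 = 16100.00, centroid at (70.00, 57.50).
triangular portion: A = ½·40·115 = 2300.00, centroid at (153.33, 38.33).
ΣA = 18400.00 cm², ΣAx̄ = 1479666.67 cm³, ΣAȳ = 1013916.67 cm³.
x̄ = 1479666.67/18400.00 = 80.42 cm; ȳ = 1013916.67/18400.00 = 55.10 cm.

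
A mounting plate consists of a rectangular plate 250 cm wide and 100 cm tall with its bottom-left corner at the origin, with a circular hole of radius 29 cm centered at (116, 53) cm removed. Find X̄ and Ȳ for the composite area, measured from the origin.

plate: A = 250 × 100 = 25000.00, centroid at (125.00, 50.00).
hole: A = −π·29² = -2642.08, centroid at (116.00, 53.00).
ΣA = 22357.92 cm², ΣAX̄ = 2818518.79 cm³, ΣAȲ = 1109969.79 cm³.
X̄ = 2818518.79/22357.92 = 126.06 cm; Ȳ = 1109969.79/22357.92 = 49.65 cm.

X̄ = 126.06 cm, Ȳ = 49.65 cm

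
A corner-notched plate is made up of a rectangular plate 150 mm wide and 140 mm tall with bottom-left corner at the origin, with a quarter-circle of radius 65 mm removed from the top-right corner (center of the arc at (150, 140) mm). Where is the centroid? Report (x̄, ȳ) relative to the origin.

x̄ = 66.10 mm, ȳ = 62.04 mm

plate: A = 150 × 140 = 21000.00, centroid at (75.00, 70.00).
removed quarter-circle: A = −¼π·65² = -3318.31, centroid at (122.41, 112.41).
ΣA = 17681.69 mm², ΣAx̄ = 1168795.58 mm³, ΣAȳ = 1096978.65 mm³.
x̄ = 1168795.58/17681.69 = 66.10 mm; ȳ = 1096978.65/17681.69 = 62.04 mm.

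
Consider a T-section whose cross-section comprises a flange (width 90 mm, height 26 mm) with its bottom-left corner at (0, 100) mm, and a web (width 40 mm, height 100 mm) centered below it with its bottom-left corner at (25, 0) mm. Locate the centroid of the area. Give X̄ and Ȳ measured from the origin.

web: A = 40 × 100 = 4000.00, centroid at (45.00, 50.00).
flange: A = 90 × 26 = 2340.00, centroid at (45.00, 113.00).
ΣA = 6340.00 mm², ΣAX̄ = 285300.00 mm³, ΣAȲ = 464420.00 mm³.
X̄ = 285300.00/6340.00 = 45.00 mm; Ȳ = 464420.00/6340.00 = 73.25 mm.

X̄ = 45.00 mm, Ȳ = 73.25 mm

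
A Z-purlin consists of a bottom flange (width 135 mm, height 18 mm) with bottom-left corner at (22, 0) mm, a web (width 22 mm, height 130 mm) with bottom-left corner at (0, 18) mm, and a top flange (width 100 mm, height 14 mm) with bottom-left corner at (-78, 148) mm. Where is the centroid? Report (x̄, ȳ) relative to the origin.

x̄ = 31.35 mm, ȳ = 71.19 mm

bottom flange: A = 135 × 18 = 2430.00, centroid at (89.50, 9.00).
web: A = 22 × 130 = 2860.00, centroid at (11.00, 83.00).
top flange: A = 100 × 14 = 1400.00, centroid at (-28.00, 155.00).
ΣA = 6690.00 mm², ΣAx̄ = 209745.00 mm³, ΣAȳ = 476250.00 mm³.
x̄ = 209745.00/6690.00 = 31.35 mm; ȳ = 476250.00/6690.00 = 71.19 mm.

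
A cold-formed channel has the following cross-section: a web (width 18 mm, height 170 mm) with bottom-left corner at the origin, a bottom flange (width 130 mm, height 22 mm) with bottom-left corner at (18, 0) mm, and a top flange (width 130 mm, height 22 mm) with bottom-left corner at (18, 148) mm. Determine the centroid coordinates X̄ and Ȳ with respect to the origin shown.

web: A = 18 × 170 = 3060.00, centroid at (9.00, 85.00).
bottom flange: A = 130 × 22 = 2860.00, centroid at (83.00, 11.00).
top flange: A = 130 × 22 = 2860.00, centroid at (83.00, 159.00).
ΣA = 8780.00 mm²
ΣAX̄ = (3060.00)(9.00) + (2860.00)(83.00) + (2860.00)(83.00) = 502300.00 mm³
ΣAȲ = (3060.00)(85.00) + (2860.00)(11.00) + (2860.00)(159.00) = 746300.00 mm³
X̄ = 502300.00 / 8780.00 = 57.21 mm
Ȳ = 746300.00 / 8780.00 = 85.00 mm

X̄ = 57.21 mm, Ȳ = 85.00 mm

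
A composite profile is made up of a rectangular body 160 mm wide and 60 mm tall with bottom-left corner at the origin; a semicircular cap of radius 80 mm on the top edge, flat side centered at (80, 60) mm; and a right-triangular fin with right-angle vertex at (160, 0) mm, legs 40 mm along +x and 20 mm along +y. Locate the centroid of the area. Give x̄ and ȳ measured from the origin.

x̄ = 81.86 mm, ȳ = 61.60 mm

rectangular body: A = 160 × 60 = 9600.00, centroid at (80.00, 30.00).
semicircular top: A = ½π·80² = 10053.10, centroid at (80.00, 93.95).
triangular fin: A = ½·40·20 = 400.00, centroid at (173.33, 6.67).
ΣA = 20053.10 mm²
ΣAx̄ = (9600.00)(80.00) + (10053.10)(80.00) + (400.00)(173.33) = 1641581.05 mm³
ΣAȳ = (9600.00)(30.00) + (10053.10)(93.95) + (400.00)(6.67) = 1235185.79 mm³
x̄ = 1641581.05 / 20053.10 = 81.86 mm
ȳ = 1235185.79 / 20053.10 = 61.60 mm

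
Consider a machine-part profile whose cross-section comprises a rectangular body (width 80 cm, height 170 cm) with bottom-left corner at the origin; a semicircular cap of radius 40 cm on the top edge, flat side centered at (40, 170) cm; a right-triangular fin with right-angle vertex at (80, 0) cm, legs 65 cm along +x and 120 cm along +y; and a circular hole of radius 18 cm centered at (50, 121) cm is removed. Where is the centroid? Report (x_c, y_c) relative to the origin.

rectangular body: A = 80 × 170 = 13600.00, centroid at (40.00, 85.00).
semicircular top: A = ½π·40² = 2513.27, centroid at (40.00, 186.98).
triangular fin: A = ½·65·120 = 3900.00, centroid at (101.67, 40.00).
hole: A = −π·18² = -1017.88, centroid at (50.00, 121.00).
ΣA = 18995.40 cm²
ΣAx_c = (13600.00)(40.00) + (2513.27)(40.00) + (3900.00)(101.67) + (-1017.88)(50.00) = 990137.16 cm³
ΣAy_c = (13600.00)(85.00) + (2513.27)(186.98) + (3900.00)(40.00) + (-1017.88)(121.00) = 1658760.27 cm³
x_c = 990137.16 / 18995.40 = 52.13 cm
y_c = 1658760.27 / 18995.40 = 87.32 cm

x_c = 52.13 cm, y_c = 87.32 cm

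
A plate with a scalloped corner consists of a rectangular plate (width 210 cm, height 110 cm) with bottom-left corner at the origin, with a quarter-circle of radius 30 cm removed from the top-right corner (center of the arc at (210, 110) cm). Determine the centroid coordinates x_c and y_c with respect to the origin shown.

x_c = 102.09 cm, y_c = 53.67 cm

plate: A = 210 × 110 = 23100.00, centroid at (105.00, 55.00).
removed quarter-circle: A = −¼π·30² = -706.86, centroid at (197.27, 97.27).
ΣA = 22393.14 cm²
ΣAx_c = (23100.00)(105.00) + (-706.86)(197.27) = 2286059.75 cm³
ΣAy_c = (23100.00)(55.00) + (-706.86)(97.27) = 1201745.58 cm³
x_c = 2286059.75 / 22393.14 = 102.09 cm
y_c = 1201745.58 / 22393.14 = 53.67 cm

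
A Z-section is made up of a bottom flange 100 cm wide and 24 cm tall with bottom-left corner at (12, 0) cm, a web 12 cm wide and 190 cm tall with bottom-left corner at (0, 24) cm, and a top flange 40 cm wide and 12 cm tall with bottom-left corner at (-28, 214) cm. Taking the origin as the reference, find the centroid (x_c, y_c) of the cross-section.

x_c = 30.74 cm, y_c = 78.63 cm

Part | A | x̄ᵢ | ȳᵢ | A·x̄ᵢ | A·ȳᵢ
bottom flange | 2400.00 | 62.00 | 12.00 | 148800.00 | 28800.00
web | 2280.00 | 6.00 | 119.00 | 13680.00 | 271320.00
top flange | 480.00 | -8.00 | 220.00 | -3840.00 | 105600.00
Σ | 5160.00 |  |  | 158640.00 | 405720.00
x_c = 158640.00 / 5160.00 = 30.74 cm
y_c = 405720.00 / 5160.00 = 78.63 cm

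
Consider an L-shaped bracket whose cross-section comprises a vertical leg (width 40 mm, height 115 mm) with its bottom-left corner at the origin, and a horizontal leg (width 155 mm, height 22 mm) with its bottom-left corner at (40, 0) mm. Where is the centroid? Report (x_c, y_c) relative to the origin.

vertical leg: A = 40 × 115 = 4600.00, centroid at (20.00, 57.50).
horizontal leg: A = 155 × 22 = 3410.00, centroid at (117.50, 11.00).
ΣA = 8010.00 mm², ΣAx_c = 492675.00 mm³, ΣAy_c = 302010.00 mm³.
x_c = 492675.00/8010.00 = 61.51 mm; y_c = 302010.00/8010.00 = 37.70 mm.

x_c = 61.51 mm, y_c = 37.70 mm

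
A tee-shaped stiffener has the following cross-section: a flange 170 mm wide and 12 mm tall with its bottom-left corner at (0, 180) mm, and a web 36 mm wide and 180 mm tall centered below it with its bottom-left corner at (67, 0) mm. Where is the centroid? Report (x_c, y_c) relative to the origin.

Part | A | x̄ᵢ | ȳᵢ | A·x̄ᵢ | A·ȳᵢ
web | 6480.00 | 85.00 | 90.00 | 550800.00 | 583200.00
flange | 2040.00 | 85.00 | 186.00 | 173400.00 | 379440.00
Σ | 8520.00 |  |  | 724200.00 | 962640.00
x_c = 724200.00 / 8520.00 = 85.00 mm
y_c = 962640.00 / 8520.00 = 112.99 mm

x_c = 85.00 mm, y_c = 112.99 mm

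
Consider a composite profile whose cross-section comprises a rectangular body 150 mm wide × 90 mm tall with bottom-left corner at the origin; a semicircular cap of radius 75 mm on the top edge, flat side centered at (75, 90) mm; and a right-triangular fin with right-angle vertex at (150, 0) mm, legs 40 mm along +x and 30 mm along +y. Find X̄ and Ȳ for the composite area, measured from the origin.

Part | A | x̄ᵢ | ȳᵢ | A·x̄ᵢ | A·ȳᵢ
rectangular body | 13500.00 | 75.00 | 45.00 | 1012500.00 | 607500.00
semicircular top | 8835.73 | 75.00 | 121.83 | 662679.70 | 1076465.64
triangular fin | 600.00 | 163.33 | 10.00 | 98000.00 | 6000.00
Σ | 22935.73 |  |  | 1773179.70 | 1689965.64
X̄ = 1773179.70 / 22935.73 = 77.31 mm
Ȳ = 1689965.64 / 22935.73 = 73.68 mm

X̄ = 77.31 mm, Ȳ = 73.68 mm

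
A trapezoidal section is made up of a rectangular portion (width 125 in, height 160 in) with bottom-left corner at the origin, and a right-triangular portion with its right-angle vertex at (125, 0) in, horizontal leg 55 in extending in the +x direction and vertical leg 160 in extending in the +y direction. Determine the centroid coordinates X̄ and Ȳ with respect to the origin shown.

rectangular portion: A = 125 × 160 = 20000.00, centroid at (62.50, 80.00).
triangular portion: A = ½·55·160 = 4400.00, centroid at (143.33, 53.33).
ΣA = 24400.00 in², ΣAX̄ = 1880666.67 in³, ΣAȲ = 1834666.67 in³.
X̄ = 1880666.67/24400.00 = 77.08 in; Ȳ = 1834666.67/24400.00 = 75.19 in.

X̄ = 77.08 in, Ȳ = 75.19 in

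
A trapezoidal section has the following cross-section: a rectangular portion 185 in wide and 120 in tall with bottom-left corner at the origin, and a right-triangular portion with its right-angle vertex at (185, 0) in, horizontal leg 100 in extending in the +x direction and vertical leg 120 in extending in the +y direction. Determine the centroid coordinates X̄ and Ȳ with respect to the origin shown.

X̄ = 119.27 in, Ȳ = 55.74 in

Part | A | x̄ᵢ | ȳᵢ | A·x̄ᵢ | A·ȳᵢ
rectangular portion | 22200.00 | 92.50 | 60.00 | 2053500.00 | 1332000.00
triangular portion | 6000.00 | 218.33 | 40.00 | 1310000.00 | 240000.00
Σ | 28200.00 |  |  | 3363500.00 | 1572000.00
X̄ = 3363500.00 / 28200.00 = 119.27 in
Ȳ = 1572000.00 / 28200.00 = 55.74 in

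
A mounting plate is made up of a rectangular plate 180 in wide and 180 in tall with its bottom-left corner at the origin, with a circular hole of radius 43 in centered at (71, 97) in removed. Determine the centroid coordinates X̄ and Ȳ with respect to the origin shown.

plate: A = 180 × 180 = 32400.00, centroid at (90.00, 90.00).
hole: A = −π·43² = -5808.80, centroid at (71.00, 97.00).
ΣA = 26591.20 in², ΣAX̄ = 2503574.86 in³, ΣAȲ = 2352545.93 in³.
X̄ = 2503574.86/26591.20 = 94.15 in; Ȳ = 2352545.93/26591.20 = 88.47 in.

X̄ = 94.15 in, Ȳ = 88.47 in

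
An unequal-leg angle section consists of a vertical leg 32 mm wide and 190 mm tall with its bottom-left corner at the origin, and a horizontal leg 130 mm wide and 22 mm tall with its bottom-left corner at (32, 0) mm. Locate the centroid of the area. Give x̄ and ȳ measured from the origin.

x̄ = 41.91 mm, ȳ = 68.13 mm

vertical leg: A = 32 × 190 = 6080.00, centroid at (16.00, 95.00).
horizontal leg: A = 130 × 22 = 2860.00, centroid at (97.00, 11.00).
ΣA = 8940.00 mm²
ΣAx̄ = (6080.00)(16.00) + (2860.00)(97.00) = 374700.00 mm³
ΣAȳ = (6080.00)(95.00) + (2860.00)(11.00) = 609060.00 mm³
x̄ = 374700.00 / 8940.00 = 41.91 mm
ȳ = 609060.00 / 8940.00 = 68.13 mm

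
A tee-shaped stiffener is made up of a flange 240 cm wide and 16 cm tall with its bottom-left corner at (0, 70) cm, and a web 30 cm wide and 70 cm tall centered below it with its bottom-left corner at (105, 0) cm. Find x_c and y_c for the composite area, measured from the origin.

x_c = 120.00 cm, y_c = 62.80 cm

web: A = 30 × 70 = 2100.00, centroid at (120.00, 35.00).
flange: A = 240 × 16 = 3840.00, centroid at (120.00, 78.00).
ΣA = 5940.00 cm², ΣAx_c = 712800.00 cm³, ΣAy_c = 373020.00 cm³.
x_c = 712800.00/5940.00 = 120.00 cm; y_c = 373020.00/5940.00 = 62.80 cm.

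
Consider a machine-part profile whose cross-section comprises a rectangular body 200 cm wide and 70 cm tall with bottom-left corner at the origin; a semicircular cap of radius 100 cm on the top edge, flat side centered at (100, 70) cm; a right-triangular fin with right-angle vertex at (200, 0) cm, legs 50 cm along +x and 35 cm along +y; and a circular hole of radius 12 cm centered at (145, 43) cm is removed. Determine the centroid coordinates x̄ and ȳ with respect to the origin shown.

rectangular body: A = 200 × 70 = 14000.00, centroid at (100.00, 35.00).
semicircular top: A = ½π·100² = 15707.96, centroid at (100.00, 112.44).
triangular fin: A = ½·50·35 = 875.00, centroid at (216.67, 11.67).
hole: A = −π·12² = -452.39, centroid at (145.00, 43.00).
ΣA = 30130.57 cm², ΣAx̄ = 3094783.21 cm³, ΣAȳ = 2246979.69 cm³.
x̄ = 3094783.21/30130.57 = 102.71 cm; ȳ = 2246979.69/30130.57 = 74.57 cm.

x̄ = 102.71 cm, ȳ = 74.57 cm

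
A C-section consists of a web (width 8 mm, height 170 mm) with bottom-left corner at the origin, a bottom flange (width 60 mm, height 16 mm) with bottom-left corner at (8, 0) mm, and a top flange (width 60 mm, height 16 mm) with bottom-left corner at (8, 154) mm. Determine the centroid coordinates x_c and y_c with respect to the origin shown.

Part | A | x̄ᵢ | ȳᵢ | A·x̄ᵢ | A·ȳᵢ
web | 1360.00 | 4.00 | 85.00 | 5440.00 | 115600.00
bottom flange | 960.00 | 38.00 | 8.00 | 36480.00 | 7680.00
top flange | 960.00 | 38.00 | 162.00 | 36480.00 | 155520.00
Σ | 3280.00 |  |  | 78400.00 | 278800.00
x_c = 78400.00 / 3280.00 = 23.90 mm
y_c = 278800.00 / 3280.00 = 85.00 mm

x_c = 23.90 mm, y_c = 85.00 mm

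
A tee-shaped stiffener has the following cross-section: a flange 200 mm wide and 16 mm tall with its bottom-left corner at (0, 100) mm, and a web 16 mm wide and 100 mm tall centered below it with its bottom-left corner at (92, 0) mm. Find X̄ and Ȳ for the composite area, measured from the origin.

web: A = 16 × 100 = 1600.00, centroid at (100.00, 50.00).
flange: A = 200 × 16 = 3200.00, centroid at (100.00, 108.00).
ΣA = 4800.00 mm²
ΣAX̄ = (1600.00)(100.00) + (3200.00)(100.00) = 480000.00 mm³
ΣAȲ = (1600.00)(50.00) + (3200.00)(108.00) = 425600.00 mm³
X̄ = 480000.00 / 4800.00 = 100.00 mm
Ȳ = 425600.00 / 4800.00 = 88.67 mm

X̄ = 100.00 mm, Ȳ = 88.67 mm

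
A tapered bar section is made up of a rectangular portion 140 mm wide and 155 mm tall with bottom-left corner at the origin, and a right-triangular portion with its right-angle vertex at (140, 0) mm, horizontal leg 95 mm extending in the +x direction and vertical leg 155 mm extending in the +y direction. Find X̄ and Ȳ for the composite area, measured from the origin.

X̄ = 95.76 mm, Ȳ = 70.96 mm

Part | A | x̄ᵢ | ȳᵢ | A·x̄ᵢ | A·ȳᵢ
rectangular portion | 21700.00 | 70.00 | 77.50 | 1519000.00 | 1681750.00
triangular portion | 7362.50 | 171.67 | 51.67 | 1263895.83 | 380395.83
Σ | 29062.50 |  |  | 2782895.83 | 2062145.83
X̄ = 2782895.83 / 29062.50 = 95.76 mm
Ȳ = 2062145.83 / 29062.50 = 70.96 mm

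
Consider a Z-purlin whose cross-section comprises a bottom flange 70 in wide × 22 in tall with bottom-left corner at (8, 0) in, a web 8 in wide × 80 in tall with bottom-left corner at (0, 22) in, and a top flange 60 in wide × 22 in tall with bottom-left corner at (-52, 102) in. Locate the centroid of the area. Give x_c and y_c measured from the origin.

x_c = 11.35 in, y_c = 58.79 in

Part | A | x̄ᵢ | ȳᵢ | A·x̄ᵢ | A·ȳᵢ
bottom flange | 1540.00 | 43.00 | 11.00 | 66220.00 | 16940.00
web | 640.00 | 4.00 | 62.00 | 2560.00 | 39680.00
top flange | 1320.00 | -22.00 | 113.00 | -29040.00 | 149160.00
Σ | 3500.00 |  |  | 39740.00 | 205780.00
x_c = 39740.00 / 3500.00 = 11.35 in
y_c = 205780.00 / 3500.00 = 58.79 in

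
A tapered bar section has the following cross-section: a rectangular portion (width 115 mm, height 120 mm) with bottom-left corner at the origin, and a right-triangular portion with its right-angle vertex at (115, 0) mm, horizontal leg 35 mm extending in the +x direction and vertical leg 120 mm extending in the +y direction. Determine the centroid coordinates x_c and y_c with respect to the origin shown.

x_c = 66.64 mm, y_c = 57.36 mm

Part | A | x̄ᵢ | ȳᵢ | A·x̄ᵢ | A·ȳᵢ
rectangular portion | 13800.00 | 57.50 | 60.00 | 793500.00 | 828000.00
triangular portion | 2100.00 | 126.67 | 40.00 | 266000.00 | 84000.00
Σ | 15900.00 |  |  | 1059500.00 | 912000.00
x_c = 1059500.00 / 15900.00 = 66.64 mm
y_c = 912000.00 / 15900.00 = 57.36 mm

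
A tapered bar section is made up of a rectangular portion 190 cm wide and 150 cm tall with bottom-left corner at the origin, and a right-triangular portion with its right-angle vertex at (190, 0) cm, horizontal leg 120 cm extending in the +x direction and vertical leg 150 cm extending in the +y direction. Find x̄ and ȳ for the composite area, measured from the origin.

x̄ = 127.40 cm, ȳ = 69.00 cm

rectangular portion: A = 190 × 150 = 28500.00, centroid at (95.00, 75.00).
triangular portion: A = ½·120·150 = 9000.00, centroid at (230.00, 50.00).
ΣA = 37500.00 cm², ΣAx̄ = 4777500.00 cm³, ΣAȳ = 2587500.00 cm³.
x̄ = 4777500.00/37500.00 = 127.40 cm; ȳ = 2587500.00/37500.00 = 69.00 cm.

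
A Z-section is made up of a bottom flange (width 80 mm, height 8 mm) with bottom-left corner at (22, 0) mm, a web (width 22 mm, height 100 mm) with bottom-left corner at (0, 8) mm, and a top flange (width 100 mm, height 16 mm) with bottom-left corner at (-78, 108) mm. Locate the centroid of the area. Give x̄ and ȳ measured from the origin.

x̄ = 4.30 mm, ȳ = 71.12 mm

bottom flange: A = 80 × 8 = 640.00, centroid at (62.00, 4.00).
web: A = 22 × 100 = 2200.00, centroid at (11.00, 58.00).
top flange: A = 100 × 16 = 1600.00, centroid at (-28.00, 116.00).
ΣA = 4440.00 mm², ΣAx̄ = 19080.00 mm³, ΣAȳ = 315760.00 mm³.
x̄ = 19080.00/4440.00 = 4.30 mm; ȳ = 315760.00/4440.00 = 71.12 mm.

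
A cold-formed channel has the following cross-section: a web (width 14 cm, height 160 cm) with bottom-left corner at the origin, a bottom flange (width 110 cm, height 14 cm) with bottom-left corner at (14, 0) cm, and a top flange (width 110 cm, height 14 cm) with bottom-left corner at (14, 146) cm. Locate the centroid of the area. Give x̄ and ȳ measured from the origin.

web: A = 14 × 160 = 2240.00, centroid at (7.00, 80.00).
bottom flange: A = 110 × 14 = 1540.00, centroid at (69.00, 7.00).
top flange: A = 110 × 14 = 1540.00, centroid at (69.00, 153.00).
ΣA = 5320.00 cm²
ΣAx̄ = (2240.00)(7.00) + (1540.00)(69.00) + (1540.00)(69.00) = 228200.00 cm³
ΣAȳ = (2240.00)(80.00) + (1540.00)(7.00) + (1540.00)(153.00) = 425600.00 cm³
x̄ = 228200.00 / 5320.00 = 42.89 cm
ȳ = 425600.00 / 5320.00 = 80.00 cm

x̄ = 42.89 cm, ȳ = 80.00 cm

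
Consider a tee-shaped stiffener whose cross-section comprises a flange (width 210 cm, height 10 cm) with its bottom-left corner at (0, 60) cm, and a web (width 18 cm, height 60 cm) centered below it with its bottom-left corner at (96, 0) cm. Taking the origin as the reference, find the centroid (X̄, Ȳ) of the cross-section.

X̄ = 105.00 cm, Ȳ = 53.11 cm

Part | A | x̄ᵢ | ȳᵢ | A·x̄ᵢ | A·ȳᵢ
web | 1080.00 | 105.00 | 30.00 | 113400.00 | 32400.00
flange | 2100.00 | 105.00 | 65.00 | 220500.00 | 136500.00
Σ | 3180.00 |  |  | 333900.00 | 168900.00
X̄ = 333900.00 / 3180.00 = 105.00 cm
Ȳ = 168900.00 / 3180.00 = 53.11 cm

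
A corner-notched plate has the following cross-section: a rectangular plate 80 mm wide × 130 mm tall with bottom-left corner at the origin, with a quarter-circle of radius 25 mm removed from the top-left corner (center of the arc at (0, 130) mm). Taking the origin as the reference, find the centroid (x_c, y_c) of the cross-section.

Part | A | x̄ᵢ | ȳᵢ | A·x̄ᵢ | A·ȳᵢ
plate | 10400.00 | 40.00 | 65.00 | 416000.00 | 676000.00
removed quarter-circle | -490.87 | 10.61 | 119.39 | -5208.33 | -58605.27
Σ | 9909.13 |  |  | 410791.67 | 617394.73
x_c = 410791.67 / 9909.13 = 41.46 mm
y_c = 617394.73 / 9909.13 = 62.31 mm

x_c = 41.46 mm, y_c = 62.31 mm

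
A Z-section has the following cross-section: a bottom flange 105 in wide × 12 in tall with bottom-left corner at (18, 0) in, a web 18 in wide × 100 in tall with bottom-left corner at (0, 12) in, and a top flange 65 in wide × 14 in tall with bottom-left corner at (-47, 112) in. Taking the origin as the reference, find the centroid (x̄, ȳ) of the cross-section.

x̄ = 23.13 in, ȳ = 57.29 in

bottom flange: A = 105 × 12 = 1260.00, centroid at (70.50, 6.00).
web: A = 18 × 100 = 1800.00, centroid at (9.00, 62.00).
top flange: A = 65 × 14 = 910.00, centroid at (-14.50, 119.00).
ΣA = 3970.00 in², ΣAx̄ = 91835.00 in³, ΣAȳ = 227450.00 in³.
x̄ = 91835.00/3970.00 = 23.13 in; ȳ = 227450.00/3970.00 = 57.29 in.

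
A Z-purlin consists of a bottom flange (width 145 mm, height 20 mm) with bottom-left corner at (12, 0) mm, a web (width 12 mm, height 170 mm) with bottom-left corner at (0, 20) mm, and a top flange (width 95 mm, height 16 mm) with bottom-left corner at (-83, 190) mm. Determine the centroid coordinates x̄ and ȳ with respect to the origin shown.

x̄ = 31.48 mm, ȳ = 84.24 mm

bottom flange: A = 145 × 20 = 2900.00, centroid at (84.50, 10.00).
web: A = 12 × 170 = 2040.00, centroid at (6.00, 105.00).
top flange: A = 95 × 16 = 1520.00, centroid at (-35.50, 198.00).
ΣA = 6460.00 mm²
ΣAx̄ = (2900.00)(84.50) + (2040.00)(6.00) + (1520.00)(-35.50) = 203330.00 mm³
ΣAȳ = (2900.00)(10.00) + (2040.00)(105.00) + (1520.00)(198.00) = 544160.00 mm³
x̄ = 203330.00 / 6460.00 = 31.48 mm
ȳ = 544160.00 / 6460.00 = 84.24 mm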